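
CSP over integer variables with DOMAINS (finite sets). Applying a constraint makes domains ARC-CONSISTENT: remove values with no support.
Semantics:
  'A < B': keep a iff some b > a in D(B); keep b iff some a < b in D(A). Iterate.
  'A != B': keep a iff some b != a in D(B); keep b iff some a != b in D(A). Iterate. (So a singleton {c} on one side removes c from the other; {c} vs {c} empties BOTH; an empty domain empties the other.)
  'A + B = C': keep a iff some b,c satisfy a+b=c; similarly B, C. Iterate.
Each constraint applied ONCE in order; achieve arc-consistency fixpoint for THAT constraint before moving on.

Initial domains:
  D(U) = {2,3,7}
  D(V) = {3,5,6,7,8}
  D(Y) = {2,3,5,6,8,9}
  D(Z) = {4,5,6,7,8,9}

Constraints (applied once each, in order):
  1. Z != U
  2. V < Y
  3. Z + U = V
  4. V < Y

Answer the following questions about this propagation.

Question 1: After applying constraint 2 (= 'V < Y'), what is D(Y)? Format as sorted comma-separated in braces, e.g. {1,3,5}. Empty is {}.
Constraint 1 (Z != U) on D(Z)={4,5,6,7,8,9} D(U)={2,3,7}: no change
Constraint 2 (V < Y) on D(V)={3,5,6,7,8} D(Y)={2,3,5,6,8,9}: Y {2,3,5,6,8,9}->{5,6,8,9}
So after constraint 2: D(Y) = {5,6,8,9}

Answer: {5,6,8,9}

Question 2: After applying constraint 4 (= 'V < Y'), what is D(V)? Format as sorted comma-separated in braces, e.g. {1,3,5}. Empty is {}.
Answer: {6,7,8}

Derivation:
Constraint 1 (Z != U) on D(Z)={4,5,6,7,8,9} D(U)={2,3,7}: no change
Constraint 2 (V < Y) on D(V)={3,5,6,7,8} D(Y)={2,3,5,6,8,9}: Y {2,3,5,6,8,9}->{5,6,8,9}
Constraint 3 (Z + U = V) on D(Z)={4,5,6,7,8,9} D(U)={2,3,7} D(V)={3,5,6,7,8}: Z {4,5,6,7,8,9}->{4,5,6}; U {2,3,7}->{2,3}; V {3,5,6,7,8}->{6,7,8}
Constraint 4 (V < Y) on D(V)={6,7,8} D(Y)={5,6,8,9}: Y {5,6,8,9}->{8,9}
So after constraint 4: D(V) = {6,7,8}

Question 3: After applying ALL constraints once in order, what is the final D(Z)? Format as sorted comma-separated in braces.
Answer: {4,5,6}

Derivation:
Constraint 1 (Z != U) on D(Z)={4,5,6,7,8,9} D(U)={2,3,7}: no change
Constraint 2 (V < Y) on D(V)={3,5,6,7,8} D(Y)={2,3,5,6,8,9}: Y {2,3,5,6,8,9}->{5,6,8,9}
Constraint 3 (Z + U = V) on D(Z)={4,5,6,7,8,9} D(U)={2,3,7} D(V)={3,5,6,7,8}: Z {4,5,6,7,8,9}->{4,5,6}; U {2,3,7}->{2,3}; V {3,5,6,7,8}->{6,7,8}
Constraint 4 (V < Y) on D(V)={6,7,8} D(Y)={5,6,8,9}: Y {5,6,8,9}->{8,9}
So after all 4 constraints: D(Z) = {4,5,6}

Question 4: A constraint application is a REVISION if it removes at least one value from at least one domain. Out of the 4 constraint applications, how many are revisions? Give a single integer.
Answer: 3

Derivation:
Constraint 1 (Z != U) on D(Z)={4,5,6,7,8,9} D(U)={2,3,7}: no change => not a revision
Constraint 2 (V < Y) on D(V)={3,5,6,7,8} D(Y)={2,3,5,6,8,9}: Y {2,3,5,6,8,9}->{5,6,8,9} => REVISION
Constraint 3 (Z + U = V) on D(Z)={4,5,6,7,8,9} D(U)={2,3,7} D(V)={3,5,6,7,8}: Z {4,5,6,7,8,9}->{4,5,6}; U {2,3,7}->{2,3}; V {3,5,6,7,8}->{6,7,8} => REVISION
Constraint 4 (V < Y) on D(V)={6,7,8} D(Y)={5,6,8,9}: Y {5,6,8,9}->{8,9} => REVISION
Total revisions = 3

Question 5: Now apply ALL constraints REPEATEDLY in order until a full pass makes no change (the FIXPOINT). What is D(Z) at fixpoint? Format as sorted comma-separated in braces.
Answer: {4,5,6}

Derivation:
pass 0 (initial): D(Z)={4,5,6,7,8,9}
pass 1: U {2,3,7}->{2,3}; V {3,5,6,7,8}->{6,7,8}; Y {2,3,5,6,8,9}->{8,9}; Z {4,5,6,7,8,9}->{4,5,6}
pass 2: no change
Fixpoint after 2 passes: D(Z) = {4,5,6}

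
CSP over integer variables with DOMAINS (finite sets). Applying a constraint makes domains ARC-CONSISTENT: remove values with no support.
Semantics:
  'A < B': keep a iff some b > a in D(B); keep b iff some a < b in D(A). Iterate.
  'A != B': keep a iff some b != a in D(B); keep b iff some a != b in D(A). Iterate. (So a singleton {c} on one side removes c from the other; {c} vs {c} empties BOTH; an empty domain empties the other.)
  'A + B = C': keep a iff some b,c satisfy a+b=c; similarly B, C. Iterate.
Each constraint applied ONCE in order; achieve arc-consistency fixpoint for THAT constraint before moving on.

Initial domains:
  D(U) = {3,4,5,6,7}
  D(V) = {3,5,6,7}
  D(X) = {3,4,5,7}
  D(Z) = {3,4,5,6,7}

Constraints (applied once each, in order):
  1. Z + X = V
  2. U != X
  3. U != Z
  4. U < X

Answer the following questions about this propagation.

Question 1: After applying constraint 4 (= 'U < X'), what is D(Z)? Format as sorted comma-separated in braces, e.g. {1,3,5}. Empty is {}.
Answer: {3,4}

Derivation:
Constraint 1 (Z + X = V) on D(Z)={3,4,5,6,7} D(X)={3,4,5,7} D(V)={3,5,6,7}: Z {3,4,5,6,7}->{3,4}; X {3,4,5,7}->{3,4}; V {3,5,6,7}->{6,7}
Constraint 2 (U != X) on D(U)={3,4,5,6,7} D(X)={3,4}: no change
Constraint 3 (U != Z) on D(U)={3,4,5,6,7} D(Z)={3,4}: no change
Constraint 4 (U < X) on D(U)={3,4,5,6,7} D(X)={3,4}: U {3,4,5,6,7}->{3}; X {3,4}->{4}
So after constraint 4: D(Z) = {3,4}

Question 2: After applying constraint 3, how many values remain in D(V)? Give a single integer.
Answer: 2

Derivation:
Constraint 1 (Z + X = V) on D(Z)={3,4,5,6,7} D(X)={3,4,5,7} D(V)={3,5,6,7}: Z {3,4,5,6,7}->{3,4}; X {3,4,5,7}->{3,4}; V {3,5,6,7}->{6,7}
Constraint 2 (U != X) on D(U)={3,4,5,6,7} D(X)={3,4}: no change
Constraint 3 (U != Z) on D(U)={3,4,5,6,7} D(Z)={3,4}: no change
So after constraint 3: D(V)={6,7}, size = 2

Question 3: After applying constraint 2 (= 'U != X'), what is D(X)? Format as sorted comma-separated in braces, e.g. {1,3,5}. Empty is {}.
Answer: {3,4}

Derivation:
Constraint 1 (Z + X = V) on D(Z)={3,4,5,6,7} D(X)={3,4,5,7} D(V)={3,5,6,7}: Z {3,4,5,6,7}->{3,4}; X {3,4,5,7}->{3,4}; V {3,5,6,7}->{6,7}
Constraint 2 (U != X) on D(U)={3,4,5,6,7} D(X)={3,4}: no change
So after constraint 2: D(X) = {3,4}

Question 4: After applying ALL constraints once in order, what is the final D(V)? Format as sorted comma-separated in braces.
Constraint 1 (Z + X = V) on D(Z)={3,4,5,6,7} D(X)={3,4,5,7} D(V)={3,5,6,7}: Z {3,4,5,6,7}->{3,4}; X {3,4,5,7}->{3,4}; V {3,5,6,7}->{6,7}
Constraint 2 (U != X) on D(U)={3,4,5,6,7} D(X)={3,4}: no change
Constraint 3 (U != Z) on D(U)={3,4,5,6,7} D(Z)={3,4}: no change
Constraint 4 (U < X) on D(U)={3,4,5,6,7} D(X)={3,4}: U {3,4,5,6,7}->{3}; X {3,4}->{4}
So after all 4 constraints: D(V) = {6,7}

Answer: {6,7}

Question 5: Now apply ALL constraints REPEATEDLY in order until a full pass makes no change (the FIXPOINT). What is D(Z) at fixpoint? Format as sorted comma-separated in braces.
Answer: {}

Derivation:
pass 0 (initial): D(Z)={3,4,5,6,7}
pass 1: U {3,4,5,6,7}->{3}; V {3,5,6,7}->{6,7}; X {3,4,5,7}->{4}; Z {3,4,5,6,7}->{3,4}
pass 2: U {3}->{}; V {6,7}->{7}; X {4}->{}; Z {3,4}->{}
pass 3: V {7}->{}
pass 4: no change
Fixpoint after 4 passes: D(Z) = {}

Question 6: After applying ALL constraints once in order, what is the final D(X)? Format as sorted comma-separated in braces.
Constraint 1 (Z + X = V) on D(Z)={3,4,5,6,7} D(X)={3,4,5,7} D(V)={3,5,6,7}: Z {3,4,5,6,7}->{3,4}; X {3,4,5,7}->{3,4}; V {3,5,6,7}->{6,7}
Constraint 2 (U != X) on D(U)={3,4,5,6,7} D(X)={3,4}: no change
Constraint 3 (U != Z) on D(U)={3,4,5,6,7} D(Z)={3,4}: no change
Constraint 4 (U < X) on D(U)={3,4,5,6,7} D(X)={3,4}: U {3,4,5,6,7}->{3}; X {3,4}->{4}
So after all 4 constraints: D(X) = {4}

Answer: {4}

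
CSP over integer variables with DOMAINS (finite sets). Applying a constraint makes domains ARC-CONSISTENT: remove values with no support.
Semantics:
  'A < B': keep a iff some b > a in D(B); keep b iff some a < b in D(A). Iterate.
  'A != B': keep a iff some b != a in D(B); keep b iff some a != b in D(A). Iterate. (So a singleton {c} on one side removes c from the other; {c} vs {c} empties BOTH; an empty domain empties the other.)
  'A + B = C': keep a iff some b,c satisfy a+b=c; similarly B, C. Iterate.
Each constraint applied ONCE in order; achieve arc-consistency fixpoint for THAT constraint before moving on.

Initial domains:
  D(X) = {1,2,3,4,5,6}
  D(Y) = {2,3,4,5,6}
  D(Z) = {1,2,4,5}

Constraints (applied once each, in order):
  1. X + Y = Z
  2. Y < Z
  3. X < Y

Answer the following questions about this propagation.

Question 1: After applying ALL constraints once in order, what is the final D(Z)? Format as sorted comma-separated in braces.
Constraint 1 (X + Y = Z) on D(X)={1,2,3,4,5,6} D(Y)={2,3,4,5,6} D(Z)={1,2,4,5}: X {1,2,3,4,5,6}->{1,2,3}; Y {2,3,4,5,6}->{2,3,4}; Z {1,2,4,5}->{4,5}
Constraint 2 (Y < Z) on D(Y)={2,3,4} D(Z)={4,5}: no change
Constraint 3 (X < Y) on D(X)={1,2,3} D(Y)={2,3,4}: no change
So after all 3 constraints: D(Z) = {4,5}

Answer: {4,5}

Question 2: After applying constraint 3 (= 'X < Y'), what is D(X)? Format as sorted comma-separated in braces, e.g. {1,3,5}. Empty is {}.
Answer: {1,2,3}

Derivation:
Constraint 1 (X + Y = Z) on D(X)={1,2,3,4,5,6} D(Y)={2,3,4,5,6} D(Z)={1,2,4,5}: X {1,2,3,4,5,6}->{1,2,3}; Y {2,3,4,5,6}->{2,3,4}; Z {1,2,4,5}->{4,5}
Constraint 2 (Y < Z) on D(Y)={2,3,4} D(Z)={4,5}: no change
Constraint 3 (X < Y) on D(X)={1,2,3} D(Y)={2,3,4}: no change
So after constraint 3: D(X) = {1,2,3}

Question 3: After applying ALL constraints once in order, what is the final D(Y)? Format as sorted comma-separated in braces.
Answer: {2,3,4}

Derivation:
Constraint 1 (X + Y = Z) on D(X)={1,2,3,4,5,6} D(Y)={2,3,4,5,6} D(Z)={1,2,4,5}: X {1,2,3,4,5,6}->{1,2,3}; Y {2,3,4,5,6}->{2,3,4}; Z {1,2,4,5}->{4,5}
Constraint 2 (Y < Z) on D(Y)={2,3,4} D(Z)={4,5}: no change
Constraint 3 (X < Y) on D(X)={1,2,3} D(Y)={2,3,4}: no change
So after all 3 constraints: D(Y) = {2,3,4}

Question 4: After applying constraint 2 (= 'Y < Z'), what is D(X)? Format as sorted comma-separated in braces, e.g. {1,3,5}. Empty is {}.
Answer: {1,2,3}

Derivation:
Constraint 1 (X + Y = Z) on D(X)={1,2,3,4,5,6} D(Y)={2,3,4,5,6} D(Z)={1,2,4,5}: X {1,2,3,4,5,6}->{1,2,3}; Y {2,3,4,5,6}->{2,3,4}; Z {1,2,4,5}->{4,5}
Constraint 2 (Y < Z) on D(Y)={2,3,4} D(Z)={4,5}: no change
So after constraint 2: D(X) = {1,2,3}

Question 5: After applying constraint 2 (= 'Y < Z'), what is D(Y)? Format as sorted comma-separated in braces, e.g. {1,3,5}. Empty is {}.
Constraint 1 (X + Y = Z) on D(X)={1,2,3,4,5,6} D(Y)={2,3,4,5,6} D(Z)={1,2,4,5}: X {1,2,3,4,5,6}->{1,2,3}; Y {2,3,4,5,6}->{2,3,4}; Z {1,2,4,5}->{4,5}
Constraint 2 (Y < Z) on D(Y)={2,3,4} D(Z)={4,5}: no change
So after constraint 2: D(Y) = {2,3,4}

Answer: {2,3,4}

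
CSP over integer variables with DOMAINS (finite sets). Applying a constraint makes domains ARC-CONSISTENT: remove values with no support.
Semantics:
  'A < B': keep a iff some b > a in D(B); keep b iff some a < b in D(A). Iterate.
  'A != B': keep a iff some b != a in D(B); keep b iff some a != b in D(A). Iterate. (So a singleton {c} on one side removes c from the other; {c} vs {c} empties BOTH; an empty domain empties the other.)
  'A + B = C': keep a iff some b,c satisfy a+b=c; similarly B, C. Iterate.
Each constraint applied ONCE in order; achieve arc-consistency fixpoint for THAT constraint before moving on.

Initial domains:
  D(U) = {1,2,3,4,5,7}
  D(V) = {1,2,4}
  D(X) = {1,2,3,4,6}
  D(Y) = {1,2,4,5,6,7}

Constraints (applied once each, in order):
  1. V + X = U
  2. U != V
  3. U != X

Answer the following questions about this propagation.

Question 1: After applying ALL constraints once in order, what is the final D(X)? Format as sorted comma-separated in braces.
Constraint 1 (V + X = U) on D(V)={1,2,4} D(X)={1,2,3,4,6} D(U)={1,2,3,4,5,7}: U {1,2,3,4,5,7}->{2,3,4,5,7}
Constraint 2 (U != V) on D(U)={2,3,4,5,7} D(V)={1,2,4}: no change
Constraint 3 (U != X) on D(U)={2,3,4,5,7} D(X)={1,2,3,4,6}: no change
So after all 3 constraints: D(X) = {1,2,3,4,6}

Answer: {1,2,3,4,6}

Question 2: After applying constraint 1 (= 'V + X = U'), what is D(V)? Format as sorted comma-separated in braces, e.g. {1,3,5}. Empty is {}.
Constraint 1 (V + X = U) on D(V)={1,2,4} D(X)={1,2,3,4,6} D(U)={1,2,3,4,5,7}: U {1,2,3,4,5,7}->{2,3,4,5,7}
So after constraint 1: D(V) = {1,2,4}

Answer: {1,2,4}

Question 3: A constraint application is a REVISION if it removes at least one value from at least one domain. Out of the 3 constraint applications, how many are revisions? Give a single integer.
Constraint 1 (V + X = U) on D(V)={1,2,4} D(X)={1,2,3,4,6} D(U)={1,2,3,4,5,7}: U {1,2,3,4,5,7}->{2,3,4,5,7} => REVISION
Constraint 2 (U != V) on D(U)={2,3,4,5,7} D(V)={1,2,4}: no change => not a revision
Constraint 3 (U != X) on D(U)={2,3,4,5,7} D(X)={1,2,3,4,6}: no change => not a revision
Total revisions = 1

Answer: 1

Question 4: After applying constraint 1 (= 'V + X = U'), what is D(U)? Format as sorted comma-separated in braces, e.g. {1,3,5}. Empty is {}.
Constraint 1 (V + X = U) on D(V)={1,2,4} D(X)={1,2,3,4,6} D(U)={1,2,3,4,5,7}: U {1,2,3,4,5,7}->{2,3,4,5,7}
So after constraint 1: D(U) = {2,3,4,5,7}

Answer: {2,3,4,5,7}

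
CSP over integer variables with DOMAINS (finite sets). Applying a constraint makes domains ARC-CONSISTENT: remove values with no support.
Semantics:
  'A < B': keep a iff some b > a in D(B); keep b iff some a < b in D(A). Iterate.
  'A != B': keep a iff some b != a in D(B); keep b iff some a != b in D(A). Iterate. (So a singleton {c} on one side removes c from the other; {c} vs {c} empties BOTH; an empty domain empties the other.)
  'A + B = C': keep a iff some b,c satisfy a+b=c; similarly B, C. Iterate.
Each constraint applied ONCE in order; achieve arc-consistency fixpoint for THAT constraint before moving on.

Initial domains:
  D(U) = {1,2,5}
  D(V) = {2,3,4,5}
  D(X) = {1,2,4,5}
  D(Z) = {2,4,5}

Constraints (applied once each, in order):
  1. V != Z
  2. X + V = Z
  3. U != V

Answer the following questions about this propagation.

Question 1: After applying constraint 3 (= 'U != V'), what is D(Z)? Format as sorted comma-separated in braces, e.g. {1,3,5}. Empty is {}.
Answer: {4,5}

Derivation:
Constraint 1 (V != Z) on D(V)={2,3,4,5} D(Z)={2,4,5}: no change
Constraint 2 (X + V = Z) on D(X)={1,2,4,5} D(V)={2,3,4,5} D(Z)={2,4,5}: X {1,2,4,5}->{1,2}; V {2,3,4,5}->{2,3,4}; Z {2,4,5}->{4,5}
Constraint 3 (U != V) on D(U)={1,2,5} D(V)={2,3,4}: no change
So after constraint 3: D(Z) = {4,5}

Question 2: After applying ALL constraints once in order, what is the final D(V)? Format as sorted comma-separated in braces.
Answer: {2,3,4}

Derivation:
Constraint 1 (V != Z) on D(V)={2,3,4,5} D(Z)={2,4,5}: no change
Constraint 2 (X + V = Z) on D(X)={1,2,4,5} D(V)={2,3,4,5} D(Z)={2,4,5}: X {1,2,4,5}->{1,2}; V {2,3,4,5}->{2,3,4}; Z {2,4,5}->{4,5}
Constraint 3 (U != V) on D(U)={1,2,5} D(V)={2,3,4}: no change
So after all 3 constraints: D(V) = {2,3,4}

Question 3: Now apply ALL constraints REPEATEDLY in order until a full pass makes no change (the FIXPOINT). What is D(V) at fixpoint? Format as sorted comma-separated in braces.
pass 0 (initial): D(V)={2,3,4,5}
pass 1: V {2,3,4,5}->{2,3,4}; X {1,2,4,5}->{1,2}; Z {2,4,5}->{4,5}
pass 2: no change
Fixpoint after 2 passes: D(V) = {2,3,4}

Answer: {2,3,4}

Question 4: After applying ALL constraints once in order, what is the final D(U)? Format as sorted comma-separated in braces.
Answer: {1,2,5}

Derivation:
Constraint 1 (V != Z) on D(V)={2,3,4,5} D(Z)={2,4,5}: no change
Constraint 2 (X + V = Z) on D(X)={1,2,4,5} D(V)={2,3,4,5} D(Z)={2,4,5}: X {1,2,4,5}->{1,2}; V {2,3,4,5}->{2,3,4}; Z {2,4,5}->{4,5}
Constraint 3 (U != V) on D(U)={1,2,5} D(V)={2,3,4}: no change
So after all 3 constraints: D(U) = {1,2,5}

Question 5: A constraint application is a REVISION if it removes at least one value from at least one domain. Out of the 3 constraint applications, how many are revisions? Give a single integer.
Constraint 1 (V != Z) on D(V)={2,3,4,5} D(Z)={2,4,5}: no change => not a revision
Constraint 2 (X + V = Z) on D(X)={1,2,4,5} D(V)={2,3,4,5} D(Z)={2,4,5}: X {1,2,4,5}->{1,2}; V {2,3,4,5}->{2,3,4}; Z {2,4,5}->{4,5} => REVISION
Constraint 3 (U != V) on D(U)={1,2,5} D(V)={2,3,4}: no change => not a revision
Total revisions = 1

Answer: 1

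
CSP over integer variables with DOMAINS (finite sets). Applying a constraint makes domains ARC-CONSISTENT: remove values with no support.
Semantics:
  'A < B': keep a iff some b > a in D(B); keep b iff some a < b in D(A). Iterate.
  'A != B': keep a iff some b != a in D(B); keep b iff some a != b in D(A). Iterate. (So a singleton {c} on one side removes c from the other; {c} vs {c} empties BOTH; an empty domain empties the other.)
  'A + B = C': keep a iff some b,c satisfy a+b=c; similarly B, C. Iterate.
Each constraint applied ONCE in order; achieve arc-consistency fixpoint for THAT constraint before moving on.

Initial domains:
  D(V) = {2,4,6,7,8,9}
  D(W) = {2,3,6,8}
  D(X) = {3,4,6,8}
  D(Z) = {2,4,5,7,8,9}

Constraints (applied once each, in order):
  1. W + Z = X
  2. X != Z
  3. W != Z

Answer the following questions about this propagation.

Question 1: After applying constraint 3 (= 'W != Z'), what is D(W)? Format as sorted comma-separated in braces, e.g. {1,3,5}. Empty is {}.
Constraint 1 (W + Z = X) on D(W)={2,3,6,8} D(Z)={2,4,5,7,8,9} D(X)={3,4,6,8}: W {2,3,6,8}->{2,3,6}; Z {2,4,5,7,8,9}->{2,4,5}; X {3,4,6,8}->{4,6,8}
Constraint 2 (X != Z) on D(X)={4,6,8} D(Z)={2,4,5}: no change
Constraint 3 (W != Z) on D(W)={2,3,6} D(Z)={2,4,5}: no change
So after constraint 3: D(W) = {2,3,6}

Answer: {2,3,6}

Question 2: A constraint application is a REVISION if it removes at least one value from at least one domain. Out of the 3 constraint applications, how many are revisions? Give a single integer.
Answer: 1

Derivation:
Constraint 1 (W + Z = X) on D(W)={2,3,6,8} D(Z)={2,4,5,7,8,9} D(X)={3,4,6,8}: W {2,3,6,8}->{2,3,6}; Z {2,4,5,7,8,9}->{2,4,5}; X {3,4,6,8}->{4,6,8} => REVISION
Constraint 2 (X != Z) on D(X)={4,6,8} D(Z)={2,4,5}: no change => not a revision
Constraint 3 (W != Z) on D(W)={2,3,6} D(Z)={2,4,5}: no change => not a revision
Total revisions = 1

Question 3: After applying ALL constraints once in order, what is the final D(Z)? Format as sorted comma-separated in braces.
Answer: {2,4,5}

Derivation:
Constraint 1 (W + Z = X) on D(W)={2,3,6,8} D(Z)={2,4,5,7,8,9} D(X)={3,4,6,8}: W {2,3,6,8}->{2,3,6}; Z {2,4,5,7,8,9}->{2,4,5}; X {3,4,6,8}->{4,6,8}
Constraint 2 (X != Z) on D(X)={4,6,8} D(Z)={2,4,5}: no change
Constraint 3 (W != Z) on D(W)={2,3,6} D(Z)={2,4,5}: no change
So after all 3 constraints: D(Z) = {2,4,5}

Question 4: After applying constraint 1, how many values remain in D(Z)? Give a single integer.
Answer: 3

Derivation:
Constraint 1 (W + Z = X) on D(W)={2,3,6,8} D(Z)={2,4,5,7,8,9} D(X)={3,4,6,8}: W {2,3,6,8}->{2,3,6}; Z {2,4,5,7,8,9}->{2,4,5}; X {3,4,6,8}->{4,6,8}
So after constraint 1: D(Z)={2,4,5}, size = 3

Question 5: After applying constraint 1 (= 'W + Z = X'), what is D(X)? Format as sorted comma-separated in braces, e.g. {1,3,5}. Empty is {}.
Constraint 1 (W + Z = X) on D(W)={2,3,6,8} D(Z)={2,4,5,7,8,9} D(X)={3,4,6,8}: W {2,3,6,8}->{2,3,6}; Z {2,4,5,7,8,9}->{2,4,5}; X {3,4,6,8}->{4,6,8}
So after constraint 1: D(X) = {4,6,8}

Answer: {4,6,8}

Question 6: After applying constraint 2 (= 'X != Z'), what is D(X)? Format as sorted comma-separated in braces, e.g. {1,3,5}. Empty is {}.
Answer: {4,6,8}

Derivation:
Constraint 1 (W + Z = X) on D(W)={2,3,6,8} D(Z)={2,4,5,7,8,9} D(X)={3,4,6,8}: W {2,3,6,8}->{2,3,6}; Z {2,4,5,7,8,9}->{2,4,5}; X {3,4,6,8}->{4,6,8}
Constraint 2 (X != Z) on D(X)={4,6,8} D(Z)={2,4,5}: no change
So after constraint 2: D(X) = {4,6,8}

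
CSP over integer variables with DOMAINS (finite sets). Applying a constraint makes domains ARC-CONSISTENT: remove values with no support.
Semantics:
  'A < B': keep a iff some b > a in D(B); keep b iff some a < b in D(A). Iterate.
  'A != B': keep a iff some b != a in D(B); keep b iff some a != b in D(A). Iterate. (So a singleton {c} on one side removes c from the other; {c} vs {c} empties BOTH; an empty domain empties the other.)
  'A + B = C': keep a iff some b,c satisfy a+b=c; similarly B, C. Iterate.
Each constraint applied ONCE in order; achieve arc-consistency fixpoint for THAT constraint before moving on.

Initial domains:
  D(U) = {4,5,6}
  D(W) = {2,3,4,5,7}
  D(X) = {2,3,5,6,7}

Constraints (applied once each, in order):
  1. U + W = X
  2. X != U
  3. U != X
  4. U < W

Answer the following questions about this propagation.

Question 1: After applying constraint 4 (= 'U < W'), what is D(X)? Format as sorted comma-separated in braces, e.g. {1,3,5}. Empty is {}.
Constraint 1 (U + W = X) on D(U)={4,5,6} D(W)={2,3,4,5,7} D(X)={2,3,5,6,7}: U {4,5,6}->{4,5}; W {2,3,4,5,7}->{2,3}; X {2,3,5,6,7}->{6,7}
Constraint 2 (X != U) on D(X)={6,7} D(U)={4,5}: no change
Constraint 3 (U != X) on D(U)={4,5} D(X)={6,7}: no change
Constraint 4 (U < W) on D(U)={4,5} D(W)={2,3}: U {4,5}->{}; W {2,3}->{}
So after constraint 4: D(X) = {6,7}

Answer: {6,7}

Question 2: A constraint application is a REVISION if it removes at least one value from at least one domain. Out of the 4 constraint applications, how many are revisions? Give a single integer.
Answer: 2

Derivation:
Constraint 1 (U + W = X) on D(U)={4,5,6} D(W)={2,3,4,5,7} D(X)={2,3,5,6,7}: U {4,5,6}->{4,5}; W {2,3,4,5,7}->{2,3}; X {2,3,5,6,7}->{6,7} => REVISION
Constraint 2 (X != U) on D(X)={6,7} D(U)={4,5}: no change => not a revision
Constraint 3 (U != X) on D(U)={4,5} D(X)={6,7}: no change => not a revision
Constraint 4 (U < W) on D(U)={4,5} D(W)={2,3}: U {4,5}->{}; W {2,3}->{} => REVISION
Total revisions = 2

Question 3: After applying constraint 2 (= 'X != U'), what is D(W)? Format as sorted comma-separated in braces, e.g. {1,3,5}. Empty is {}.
Answer: {2,3}

Derivation:
Constraint 1 (U + W = X) on D(U)={4,5,6} D(W)={2,3,4,5,7} D(X)={2,3,5,6,7}: U {4,5,6}->{4,5}; W {2,3,4,5,7}->{2,3}; X {2,3,5,6,7}->{6,7}
Constraint 2 (X != U) on D(X)={6,7} D(U)={4,5}: no change
So after constraint 2: D(W) = {2,3}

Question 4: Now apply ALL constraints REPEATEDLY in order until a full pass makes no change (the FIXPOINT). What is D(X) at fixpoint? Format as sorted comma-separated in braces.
pass 0 (initial): D(X)={2,3,5,6,7}
pass 1: U {4,5,6}->{}; W {2,3,4,5,7}->{}; X {2,3,5,6,7}->{6,7}
pass 2: X {6,7}->{}
pass 3: no change
Fixpoint after 3 passes: D(X) = {}

Answer: {}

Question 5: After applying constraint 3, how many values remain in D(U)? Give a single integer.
Constraint 1 (U + W = X) on D(U)={4,5,6} D(W)={2,3,4,5,7} D(X)={2,3,5,6,7}: U {4,5,6}->{4,5}; W {2,3,4,5,7}->{2,3}; X {2,3,5,6,7}->{6,7}
Constraint 2 (X != U) on D(X)={6,7} D(U)={4,5}: no change
Constraint 3 (U != X) on D(U)={4,5} D(X)={6,7}: no change
So after constraint 3: D(U)={4,5}, size = 2

Answer: 2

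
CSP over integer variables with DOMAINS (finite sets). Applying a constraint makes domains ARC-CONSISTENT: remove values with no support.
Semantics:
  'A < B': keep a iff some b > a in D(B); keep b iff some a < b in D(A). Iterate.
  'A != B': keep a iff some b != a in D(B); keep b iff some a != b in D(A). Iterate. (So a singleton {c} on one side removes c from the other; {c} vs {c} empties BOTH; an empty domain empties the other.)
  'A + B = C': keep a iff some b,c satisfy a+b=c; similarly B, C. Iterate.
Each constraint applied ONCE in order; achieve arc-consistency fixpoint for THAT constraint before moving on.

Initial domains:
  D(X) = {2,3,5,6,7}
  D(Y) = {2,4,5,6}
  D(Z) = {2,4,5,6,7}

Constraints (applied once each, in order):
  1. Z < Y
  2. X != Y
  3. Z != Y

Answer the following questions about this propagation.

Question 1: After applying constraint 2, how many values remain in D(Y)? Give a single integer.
Answer: 3

Derivation:
Constraint 1 (Z < Y) on D(Z)={2,4,5,6,7} D(Y)={2,4,5,6}: Z {2,4,5,6,7}->{2,4,5}; Y {2,4,5,6}->{4,5,6}
Constraint 2 (X != Y) on D(X)={2,3,5,6,7} D(Y)={4,5,6}: no change
So after constraint 2: D(Y)={4,5,6}, size = 3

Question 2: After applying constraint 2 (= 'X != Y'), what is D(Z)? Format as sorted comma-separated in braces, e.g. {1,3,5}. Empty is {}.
Answer: {2,4,5}

Derivation:
Constraint 1 (Z < Y) on D(Z)={2,4,5,6,7} D(Y)={2,4,5,6}: Z {2,4,5,6,7}->{2,4,5}; Y {2,4,5,6}->{4,5,6}
Constraint 2 (X != Y) on D(X)={2,3,5,6,7} D(Y)={4,5,6}: no change
So after constraint 2: D(Z) = {2,4,5}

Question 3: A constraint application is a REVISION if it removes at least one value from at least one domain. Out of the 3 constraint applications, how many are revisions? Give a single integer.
Answer: 1

Derivation:
Constraint 1 (Z < Y) on D(Z)={2,4,5,6,7} D(Y)={2,4,5,6}: Z {2,4,5,6,7}->{2,4,5}; Y {2,4,5,6}->{4,5,6} => REVISION
Constraint 2 (X != Y) on D(X)={2,3,5,6,7} D(Y)={4,5,6}: no change => not a revision
Constraint 3 (Z != Y) on D(Z)={2,4,5} D(Y)={4,5,6}: no change => not a revision
Total revisions = 1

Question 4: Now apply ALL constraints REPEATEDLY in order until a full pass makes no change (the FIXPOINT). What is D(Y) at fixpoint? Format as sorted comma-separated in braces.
Answer: {4,5,6}

Derivation:
pass 0 (initial): D(Y)={2,4,5,6}
pass 1: Y {2,4,5,6}->{4,5,6}; Z {2,4,5,6,7}->{2,4,5}
pass 2: no change
Fixpoint after 2 passes: D(Y) = {4,5,6}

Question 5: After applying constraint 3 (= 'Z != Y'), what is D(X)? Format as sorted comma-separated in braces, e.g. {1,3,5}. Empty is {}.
Constraint 1 (Z < Y) on D(Z)={2,4,5,6,7} D(Y)={2,4,5,6}: Z {2,4,5,6,7}->{2,4,5}; Y {2,4,5,6}->{4,5,6}
Constraint 2 (X != Y) on D(X)={2,3,5,6,7} D(Y)={4,5,6}: no change
Constraint 3 (Z != Y) on D(Z)={2,4,5} D(Y)={4,5,6}: no change
So after constraint 3: D(X) = {2,3,5,6,7}

Answer: {2,3,5,6,7}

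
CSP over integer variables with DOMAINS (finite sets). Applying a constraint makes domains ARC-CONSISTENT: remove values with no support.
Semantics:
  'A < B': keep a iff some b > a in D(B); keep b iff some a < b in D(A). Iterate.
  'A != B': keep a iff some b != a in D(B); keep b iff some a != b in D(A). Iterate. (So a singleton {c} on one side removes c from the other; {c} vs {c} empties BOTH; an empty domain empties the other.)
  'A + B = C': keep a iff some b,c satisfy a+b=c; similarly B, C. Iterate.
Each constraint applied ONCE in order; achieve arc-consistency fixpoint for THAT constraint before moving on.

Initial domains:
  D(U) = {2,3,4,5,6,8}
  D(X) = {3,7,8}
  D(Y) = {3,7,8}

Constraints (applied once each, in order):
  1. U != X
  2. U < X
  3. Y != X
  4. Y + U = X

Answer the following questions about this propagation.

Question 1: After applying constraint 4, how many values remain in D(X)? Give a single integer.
Constraint 1 (U != X) on D(U)={2,3,4,5,6,8} D(X)={3,7,8}: no change
Constraint 2 (U < X) on D(U)={2,3,4,5,6,8} D(X)={3,7,8}: U {2,3,4,5,6,8}->{2,3,4,5,6}
Constraint 3 (Y != X) on D(Y)={3,7,8} D(X)={3,7,8}: no change
Constraint 4 (Y + U = X) on D(Y)={3,7,8} D(U)={2,3,4,5,6} D(X)={3,7,8}: Y {3,7,8}->{3}; U {2,3,4,5,6}->{4,5}; X {3,7,8}->{7,8}
So after constraint 4: D(X)={7,8}, size = 2

Answer: 2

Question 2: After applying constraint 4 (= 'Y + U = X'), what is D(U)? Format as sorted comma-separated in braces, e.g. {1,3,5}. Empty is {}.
Constraint 1 (U != X) on D(U)={2,3,4,5,6,8} D(X)={3,7,8}: no change
Constraint 2 (U < X) on D(U)={2,3,4,5,6,8} D(X)={3,7,8}: U {2,3,4,5,6,8}->{2,3,4,5,6}
Constraint 3 (Y != X) on D(Y)={3,7,8} D(X)={3,7,8}: no change
Constraint 4 (Y + U = X) on D(Y)={3,7,8} D(U)={2,3,4,5,6} D(X)={3,7,8}: Y {3,7,8}->{3}; U {2,3,4,5,6}->{4,5}; X {3,7,8}->{7,8}
So after constraint 4: D(U) = {4,5}

Answer: {4,5}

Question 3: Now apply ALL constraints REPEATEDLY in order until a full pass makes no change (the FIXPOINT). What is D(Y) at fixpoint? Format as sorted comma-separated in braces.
Answer: {3}

Derivation:
pass 0 (initial): D(Y)={3,7,8}
pass 1: U {2,3,4,5,6,8}->{4,5}; X {3,7,8}->{7,8}; Y {3,7,8}->{3}
pass 2: no change
Fixpoint after 2 passes: D(Y) = {3}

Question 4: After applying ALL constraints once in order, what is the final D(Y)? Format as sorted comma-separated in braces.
Constraint 1 (U != X) on D(U)={2,3,4,5,6,8} D(X)={3,7,8}: no change
Constraint 2 (U < X) on D(U)={2,3,4,5,6,8} D(X)={3,7,8}: U {2,3,4,5,6,8}->{2,3,4,5,6}
Constraint 3 (Y != X) on D(Y)={3,7,8} D(X)={3,7,8}: no change
Constraint 4 (Y + U = X) on D(Y)={3,7,8} D(U)={2,3,4,5,6} D(X)={3,7,8}: Y {3,7,8}->{3}; U {2,3,4,5,6}->{4,5}; X {3,7,8}->{7,8}
So after all 4 constraints: D(Y) = {3}

Answer: {3}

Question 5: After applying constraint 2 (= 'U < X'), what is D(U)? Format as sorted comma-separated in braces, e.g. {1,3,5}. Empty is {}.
Answer: {2,3,4,5,6}

Derivation:
Constraint 1 (U != X) on D(U)={2,3,4,5,6,8} D(X)={3,7,8}: no change
Constraint 2 (U < X) on D(U)={2,3,4,5,6,8} D(X)={3,7,8}: U {2,3,4,5,6,8}->{2,3,4,5,6}
So after constraint 2: D(U) = {2,3,4,5,6}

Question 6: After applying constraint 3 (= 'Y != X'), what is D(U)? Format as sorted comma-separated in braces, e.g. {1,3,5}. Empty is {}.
Constraint 1 (U != X) on D(U)={2,3,4,5,6,8} D(X)={3,7,8}: no change
Constraint 2 (U < X) on D(U)={2,3,4,5,6,8} D(X)={3,7,8}: U {2,3,4,5,6,8}->{2,3,4,5,6}
Constraint 3 (Y != X) on D(Y)={3,7,8} D(X)={3,7,8}: no change
So after constraint 3: D(U) = {2,3,4,5,6}

Answer: {2,3,4,5,6}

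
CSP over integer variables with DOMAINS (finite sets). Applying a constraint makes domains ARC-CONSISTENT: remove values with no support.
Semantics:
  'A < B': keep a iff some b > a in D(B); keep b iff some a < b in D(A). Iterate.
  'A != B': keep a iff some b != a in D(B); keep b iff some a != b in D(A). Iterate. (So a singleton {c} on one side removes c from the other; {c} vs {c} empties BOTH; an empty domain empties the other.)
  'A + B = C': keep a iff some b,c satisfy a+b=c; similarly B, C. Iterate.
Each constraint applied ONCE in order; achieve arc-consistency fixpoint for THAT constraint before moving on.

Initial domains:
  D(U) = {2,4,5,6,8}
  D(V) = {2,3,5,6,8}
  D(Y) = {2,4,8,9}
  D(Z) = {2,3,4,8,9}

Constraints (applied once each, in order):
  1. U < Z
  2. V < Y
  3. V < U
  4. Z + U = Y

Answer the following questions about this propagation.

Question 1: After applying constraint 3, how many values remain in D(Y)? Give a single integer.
Constraint 1 (U < Z) on D(U)={2,4,5,6,8} D(Z)={2,3,4,8,9}: Z {2,3,4,8,9}->{3,4,8,9}
Constraint 2 (V < Y) on D(V)={2,3,5,6,8} D(Y)={2,4,8,9}: Y {2,4,8,9}->{4,8,9}
Constraint 3 (V < U) on D(V)={2,3,5,6,8} D(U)={2,4,5,6,8}: V {2,3,5,6,8}->{2,3,5,6}; U {2,4,5,6,8}->{4,5,6,8}
So after constraint 3: D(Y)={4,8,9}, size = 3

Answer: 3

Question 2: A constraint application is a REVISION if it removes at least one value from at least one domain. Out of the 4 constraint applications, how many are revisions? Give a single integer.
Answer: 4

Derivation:
Constraint 1 (U < Z) on D(U)={2,4,5,6,8} D(Z)={2,3,4,8,9}: Z {2,3,4,8,9}->{3,4,8,9} => REVISION
Constraint 2 (V < Y) on D(V)={2,3,5,6,8} D(Y)={2,4,8,9}: Y {2,4,8,9}->{4,8,9} => REVISION
Constraint 3 (V < U) on D(V)={2,3,5,6,8} D(U)={2,4,5,6,8}: V {2,3,5,6,8}->{2,3,5,6}; U {2,4,5,6,8}->{4,5,6,8} => REVISION
Constraint 4 (Z + U = Y) on D(Z)={3,4,8,9} D(U)={4,5,6,8} D(Y)={4,8,9}: Z {3,4,8,9}->{3,4}; U {4,5,6,8}->{4,5,6}; Y {4,8,9}->{8,9} => REVISION
Total revisions = 4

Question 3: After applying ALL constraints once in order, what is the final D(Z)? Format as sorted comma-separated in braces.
Constraint 1 (U < Z) on D(U)={2,4,5,6,8} D(Z)={2,3,4,8,9}: Z {2,3,4,8,9}->{3,4,8,9}
Constraint 2 (V < Y) on D(V)={2,3,5,6,8} D(Y)={2,4,8,9}: Y {2,4,8,9}->{4,8,9}
Constraint 3 (V < U) on D(V)={2,3,5,6,8} D(U)={2,4,5,6,8}: V {2,3,5,6,8}->{2,3,5,6}; U {2,4,5,6,8}->{4,5,6,8}
Constraint 4 (Z + U = Y) on D(Z)={3,4,8,9} D(U)={4,5,6,8} D(Y)={4,8,9}: Z {3,4,8,9}->{3,4}; U {4,5,6,8}->{4,5,6}; Y {4,8,9}->{8,9}
So after all 4 constraints: D(Z) = {3,4}

Answer: {3,4}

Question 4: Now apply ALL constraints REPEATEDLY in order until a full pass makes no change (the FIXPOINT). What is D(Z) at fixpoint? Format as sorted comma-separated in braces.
Answer: {}

Derivation:
pass 0 (initial): D(Z)={2,3,4,8,9}
pass 1: U {2,4,5,6,8}->{4,5,6}; V {2,3,5,6,8}->{2,3,5,6}; Y {2,4,8,9}->{8,9}; Z {2,3,4,8,9}->{3,4}
pass 2: U {4,5,6}->{}; V {2,3,5,6}->{}; Y {8,9}->{}; Z {3,4}->{}
pass 3: no change
Fixpoint after 3 passes: D(Z) = {}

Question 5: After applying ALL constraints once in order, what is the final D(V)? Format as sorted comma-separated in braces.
Answer: {2,3,5,6}

Derivation:
Constraint 1 (U < Z) on D(U)={2,4,5,6,8} D(Z)={2,3,4,8,9}: Z {2,3,4,8,9}->{3,4,8,9}
Constraint 2 (V < Y) on D(V)={2,3,5,6,8} D(Y)={2,4,8,9}: Y {2,4,8,9}->{4,8,9}
Constraint 3 (V < U) on D(V)={2,3,5,6,8} D(U)={2,4,5,6,8}: V {2,3,5,6,8}->{2,3,5,6}; U {2,4,5,6,8}->{4,5,6,8}
Constraint 4 (Z + U = Y) on D(Z)={3,4,8,9} D(U)={4,5,6,8} D(Y)={4,8,9}: Z {3,4,8,9}->{3,4}; U {4,5,6,8}->{4,5,6}; Y {4,8,9}->{8,9}
So after all 4 constraints: D(V) = {2,3,5,6}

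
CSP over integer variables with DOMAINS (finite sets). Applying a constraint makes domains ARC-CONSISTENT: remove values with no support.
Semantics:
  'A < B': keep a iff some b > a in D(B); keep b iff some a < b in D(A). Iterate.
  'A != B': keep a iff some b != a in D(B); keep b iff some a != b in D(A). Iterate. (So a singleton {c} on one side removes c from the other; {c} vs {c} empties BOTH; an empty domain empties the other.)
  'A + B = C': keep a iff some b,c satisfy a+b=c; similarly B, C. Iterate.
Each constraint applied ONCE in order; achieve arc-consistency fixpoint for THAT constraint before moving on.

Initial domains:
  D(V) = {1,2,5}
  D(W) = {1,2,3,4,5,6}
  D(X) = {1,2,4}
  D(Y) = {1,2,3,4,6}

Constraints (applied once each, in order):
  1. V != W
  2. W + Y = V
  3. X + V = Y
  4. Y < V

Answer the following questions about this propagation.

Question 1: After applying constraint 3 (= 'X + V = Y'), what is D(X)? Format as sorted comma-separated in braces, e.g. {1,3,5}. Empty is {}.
Constraint 1 (V != W) on D(V)={1,2,5} D(W)={1,2,3,4,5,6}: no change
Constraint 2 (W + Y = V) on D(W)={1,2,3,4,5,6} D(Y)={1,2,3,4,6} D(V)={1,2,5}: W {1,2,3,4,5,6}->{1,2,3,4}; Y {1,2,3,4,6}->{1,2,3,4}; V {1,2,5}->{2,5}
Constraint 3 (X + V = Y) on D(X)={1,2,4} D(V)={2,5} D(Y)={1,2,3,4}: X {1,2,4}->{1,2}; V {2,5}->{2}; Y {1,2,3,4}->{3,4}
So after constraint 3: D(X) = {1,2}

Answer: {1,2}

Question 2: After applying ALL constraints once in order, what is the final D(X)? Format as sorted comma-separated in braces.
Constraint 1 (V != W) on D(V)={1,2,5} D(W)={1,2,3,4,5,6}: no change
Constraint 2 (W + Y = V) on D(W)={1,2,3,4,5,6} D(Y)={1,2,3,4,6} D(V)={1,2,5}: W {1,2,3,4,5,6}->{1,2,3,4}; Y {1,2,3,4,6}->{1,2,3,4}; V {1,2,5}->{2,5}
Constraint 3 (X + V = Y) on D(X)={1,2,4} D(V)={2,5} D(Y)={1,2,3,4}: X {1,2,4}->{1,2}; V {2,5}->{2}; Y {1,2,3,4}->{3,4}
Constraint 4 (Y < V) on D(Y)={3,4} D(V)={2}: Y {3,4}->{}; V {2}->{}
So after all 4 constraints: D(X) = {1,2}

Answer: {1,2}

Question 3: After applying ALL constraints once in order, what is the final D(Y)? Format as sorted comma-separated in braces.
Answer: {}

Derivation:
Constraint 1 (V != W) on D(V)={1,2,5} D(W)={1,2,3,4,5,6}: no change
Constraint 2 (W + Y = V) on D(W)={1,2,3,4,5,6} D(Y)={1,2,3,4,6} D(V)={1,2,5}: W {1,2,3,4,5,6}->{1,2,3,4}; Y {1,2,3,4,6}->{1,2,3,4}; V {1,2,5}->{2,5}
Constraint 3 (X + V = Y) on D(X)={1,2,4} D(V)={2,5} D(Y)={1,2,3,4}: X {1,2,4}->{1,2}; V {2,5}->{2}; Y {1,2,3,4}->{3,4}
Constraint 4 (Y < V) on D(Y)={3,4} D(V)={2}: Y {3,4}->{}; V {2}->{}
So after all 4 constraints: D(Y) = {}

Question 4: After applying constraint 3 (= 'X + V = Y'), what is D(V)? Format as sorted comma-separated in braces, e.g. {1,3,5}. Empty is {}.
Answer: {2}

Derivation:
Constraint 1 (V != W) on D(V)={1,2,5} D(W)={1,2,3,4,5,6}: no change
Constraint 2 (W + Y = V) on D(W)={1,2,3,4,5,6} D(Y)={1,2,3,4,6} D(V)={1,2,5}: W {1,2,3,4,5,6}->{1,2,3,4}; Y {1,2,3,4,6}->{1,2,3,4}; V {1,2,5}->{2,5}
Constraint 3 (X + V = Y) on D(X)={1,2,4} D(V)={2,5} D(Y)={1,2,3,4}: X {1,2,4}->{1,2}; V {2,5}->{2}; Y {1,2,3,4}->{3,4}
So after constraint 3: D(V) = {2}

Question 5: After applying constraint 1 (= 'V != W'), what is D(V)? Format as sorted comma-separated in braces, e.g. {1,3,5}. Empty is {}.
Constraint 1 (V != W) on D(V)={1,2,5} D(W)={1,2,3,4,5,6}: no change
So after constraint 1: D(V) = {1,2,5}

Answer: {1,2,5}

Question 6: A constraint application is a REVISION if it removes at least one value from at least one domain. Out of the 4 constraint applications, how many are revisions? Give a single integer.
Constraint 1 (V != W) on D(V)={1,2,5} D(W)={1,2,3,4,5,6}: no change => not a revision
Constraint 2 (W + Y = V) on D(W)={1,2,3,4,5,6} D(Y)={1,2,3,4,6} D(V)={1,2,5}: W {1,2,3,4,5,6}->{1,2,3,4}; Y {1,2,3,4,6}->{1,2,3,4}; V {1,2,5}->{2,5} => REVISION
Constraint 3 (X + V = Y) on D(X)={1,2,4} D(V)={2,5} D(Y)={1,2,3,4}: X {1,2,4}->{1,2}; V {2,5}->{2}; Y {1,2,3,4}->{3,4} => REVISION
Constraint 4 (Y < V) on D(Y)={3,4} D(V)={2}: Y {3,4}->{}; V {2}->{} => REVISION
Total revisions = 3

Answer: 3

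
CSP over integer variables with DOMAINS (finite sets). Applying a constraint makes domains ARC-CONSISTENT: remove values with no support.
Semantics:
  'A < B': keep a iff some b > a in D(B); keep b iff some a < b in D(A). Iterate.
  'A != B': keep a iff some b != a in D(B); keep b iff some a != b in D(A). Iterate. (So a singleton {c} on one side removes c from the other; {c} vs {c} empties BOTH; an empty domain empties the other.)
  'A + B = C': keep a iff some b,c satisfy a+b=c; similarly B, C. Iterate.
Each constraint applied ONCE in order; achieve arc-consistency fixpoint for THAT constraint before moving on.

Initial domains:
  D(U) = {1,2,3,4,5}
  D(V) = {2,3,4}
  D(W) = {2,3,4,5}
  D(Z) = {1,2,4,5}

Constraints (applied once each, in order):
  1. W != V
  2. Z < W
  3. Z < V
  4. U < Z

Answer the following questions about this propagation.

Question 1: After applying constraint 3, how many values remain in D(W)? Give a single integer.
Answer: 4

Derivation:
Constraint 1 (W != V) on D(W)={2,3,4,5} D(V)={2,3,4}: no change
Constraint 2 (Z < W) on D(Z)={1,2,4,5} D(W)={2,3,4,5}: Z {1,2,4,5}->{1,2,4}
Constraint 3 (Z < V) on D(Z)={1,2,4} D(V)={2,3,4}: Z {1,2,4}->{1,2}
So after constraint 3: D(W)={2,3,4,5}, size = 4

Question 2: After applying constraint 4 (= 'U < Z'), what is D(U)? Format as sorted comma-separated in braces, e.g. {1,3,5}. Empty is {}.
Constraint 1 (W != V) on D(W)={2,3,4,5} D(V)={2,3,4}: no change
Constraint 2 (Z < W) on D(Z)={1,2,4,5} D(W)={2,3,4,5}: Z {1,2,4,5}->{1,2,4}
Constraint 3 (Z < V) on D(Z)={1,2,4} D(V)={2,3,4}: Z {1,2,4}->{1,2}
Constraint 4 (U < Z) on D(U)={1,2,3,4,5} D(Z)={1,2}: U {1,2,3,4,5}->{1}; Z {1,2}->{2}
So after constraint 4: D(U) = {1}

Answer: {1}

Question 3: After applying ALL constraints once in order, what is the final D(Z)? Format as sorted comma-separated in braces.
Answer: {2}

Derivation:
Constraint 1 (W != V) on D(W)={2,3,4,5} D(V)={2,3,4}: no change
Constraint 2 (Z < W) on D(Z)={1,2,4,5} D(W)={2,3,4,5}: Z {1,2,4,5}->{1,2,4}
Constraint 3 (Z < V) on D(Z)={1,2,4} D(V)={2,3,4}: Z {1,2,4}->{1,2}
Constraint 4 (U < Z) on D(U)={1,2,3,4,5} D(Z)={1,2}: U {1,2,3,4,5}->{1}; Z {1,2}->{2}
So after all 4 constraints: D(Z) = {2}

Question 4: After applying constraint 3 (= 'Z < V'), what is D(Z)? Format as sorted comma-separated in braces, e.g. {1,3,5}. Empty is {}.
Constraint 1 (W != V) on D(W)={2,3,4,5} D(V)={2,3,4}: no change
Constraint 2 (Z < W) on D(Z)={1,2,4,5} D(W)={2,3,4,5}: Z {1,2,4,5}->{1,2,4}
Constraint 3 (Z < V) on D(Z)={1,2,4} D(V)={2,3,4}: Z {1,2,4}->{1,2}
So after constraint 3: D(Z) = {1,2}

Answer: {1,2}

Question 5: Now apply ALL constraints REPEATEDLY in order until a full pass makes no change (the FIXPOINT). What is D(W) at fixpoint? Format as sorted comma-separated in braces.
Answer: {3,4,5}

Derivation:
pass 0 (initial): D(W)={2,3,4,5}
pass 1: U {1,2,3,4,5}->{1}; Z {1,2,4,5}->{2}
pass 2: V {2,3,4}->{3,4}; W {2,3,4,5}->{3,4,5}
pass 3: no change
Fixpoint after 3 passes: D(W) = {3,4,5}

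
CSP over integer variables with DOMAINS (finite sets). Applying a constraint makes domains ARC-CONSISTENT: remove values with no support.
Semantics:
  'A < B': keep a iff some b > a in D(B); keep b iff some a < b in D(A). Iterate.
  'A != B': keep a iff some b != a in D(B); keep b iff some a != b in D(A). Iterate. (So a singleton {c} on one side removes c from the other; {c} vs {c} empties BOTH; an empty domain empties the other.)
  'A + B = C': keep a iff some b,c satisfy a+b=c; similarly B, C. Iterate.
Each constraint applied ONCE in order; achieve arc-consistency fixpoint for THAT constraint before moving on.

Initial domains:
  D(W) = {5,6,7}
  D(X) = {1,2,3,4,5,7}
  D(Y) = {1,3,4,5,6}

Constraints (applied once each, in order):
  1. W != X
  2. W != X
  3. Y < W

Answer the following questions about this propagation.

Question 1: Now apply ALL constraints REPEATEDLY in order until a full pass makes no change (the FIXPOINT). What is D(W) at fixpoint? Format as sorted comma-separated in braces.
pass 0 (initial): D(W)={5,6,7}
pass 1: no change
Fixpoint after 1 passes: D(W) = {5,6,7}

Answer: {5,6,7}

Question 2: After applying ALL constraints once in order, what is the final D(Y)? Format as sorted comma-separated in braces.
Answer: {1,3,4,5,6}

Derivation:
Constraint 1 (W != X) on D(W)={5,6,7} D(X)={1,2,3,4,5,7}: no change
Constraint 2 (W != X) on D(W)={5,6,7} D(X)={1,2,3,4,5,7}: no change
Constraint 3 (Y < W) on D(Y)={1,3,4,5,6} D(W)={5,6,7}: no change
So after all 3 constraints: D(Y) = {1,3,4,5,6}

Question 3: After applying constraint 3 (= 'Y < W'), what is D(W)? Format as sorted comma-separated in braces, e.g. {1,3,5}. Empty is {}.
Answer: {5,6,7}

Derivation:
Constraint 1 (W != X) on D(W)={5,6,7} D(X)={1,2,3,4,5,7}: no change
Constraint 2 (W != X) on D(W)={5,6,7} D(X)={1,2,3,4,5,7}: no change
Constraint 3 (Y < W) on D(Y)={1,3,4,5,6} D(W)={5,6,7}: no change
So after constraint 3: D(W) = {5,6,7}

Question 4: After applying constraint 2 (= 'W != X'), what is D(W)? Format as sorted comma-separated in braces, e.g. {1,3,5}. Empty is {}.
Answer: {5,6,7}

Derivation:
Constraint 1 (W != X) on D(W)={5,6,7} D(X)={1,2,3,4,5,7}: no change
Constraint 2 (W != X) on D(W)={5,6,7} D(X)={1,2,3,4,5,7}: no change
So after constraint 2: D(W) = {5,6,7}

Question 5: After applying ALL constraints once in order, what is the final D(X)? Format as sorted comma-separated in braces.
Constraint 1 (W != X) on D(W)={5,6,7} D(X)={1,2,3,4,5,7}: no change
Constraint 2 (W != X) on D(W)={5,6,7} D(X)={1,2,3,4,5,7}: no change
Constraint 3 (Y < W) on D(Y)={1,3,4,5,6} D(W)={5,6,7}: no change
So after all 3 constraints: D(X) = {1,2,3,4,5,7}

Answer: {1,2,3,4,5,7}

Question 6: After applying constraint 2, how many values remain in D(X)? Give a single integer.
Constraint 1 (W != X) on D(W)={5,6,7} D(X)={1,2,3,4,5,7}: no change
Constraint 2 (W != X) on D(W)={5,6,7} D(X)={1,2,3,4,5,7}: no change
So after constraint 2: D(X)={1,2,3,4,5,7}, size = 6

Answer: 6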